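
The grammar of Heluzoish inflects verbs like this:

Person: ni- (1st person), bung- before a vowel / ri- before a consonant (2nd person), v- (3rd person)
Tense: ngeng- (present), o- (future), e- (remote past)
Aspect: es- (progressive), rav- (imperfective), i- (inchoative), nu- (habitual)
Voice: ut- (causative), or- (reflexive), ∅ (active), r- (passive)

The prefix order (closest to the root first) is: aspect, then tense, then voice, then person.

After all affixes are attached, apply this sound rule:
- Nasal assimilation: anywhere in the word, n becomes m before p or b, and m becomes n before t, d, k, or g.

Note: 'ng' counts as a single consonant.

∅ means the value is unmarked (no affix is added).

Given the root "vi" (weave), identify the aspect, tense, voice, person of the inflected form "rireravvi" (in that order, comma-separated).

Segment: ri-r-e-rav-vi.
aspect: rav- → imperfective.
tense: e- → remote past.
voice: r- → passive.
person: bung/ri- → 2nd person.

imperfective, remote past, passive, 2nd person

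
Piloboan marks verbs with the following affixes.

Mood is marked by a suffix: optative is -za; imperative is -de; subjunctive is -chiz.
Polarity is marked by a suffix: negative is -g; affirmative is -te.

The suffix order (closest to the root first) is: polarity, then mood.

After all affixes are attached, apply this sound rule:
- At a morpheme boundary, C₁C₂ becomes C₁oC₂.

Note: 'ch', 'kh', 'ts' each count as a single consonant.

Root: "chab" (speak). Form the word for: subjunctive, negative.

Attach polarity negative -g → chabg.
Attach mood subjunctive -chiz → chabgchiz.
Apply epenthesis: chabgchiz → chabogochiz.

chabogochiz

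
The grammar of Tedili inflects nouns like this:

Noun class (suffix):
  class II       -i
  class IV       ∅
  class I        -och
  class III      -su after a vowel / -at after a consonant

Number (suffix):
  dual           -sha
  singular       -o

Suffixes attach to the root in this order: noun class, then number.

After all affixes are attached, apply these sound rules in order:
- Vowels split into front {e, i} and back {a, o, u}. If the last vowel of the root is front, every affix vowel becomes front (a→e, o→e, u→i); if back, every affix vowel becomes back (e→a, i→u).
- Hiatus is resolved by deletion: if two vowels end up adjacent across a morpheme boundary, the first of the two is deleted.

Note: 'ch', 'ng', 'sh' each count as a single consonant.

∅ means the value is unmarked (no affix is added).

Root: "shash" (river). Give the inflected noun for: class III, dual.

Attach noun class class III -at (after consonant 'sh') → shashat.
Attach number dual -sha → shashatsha.
Vowel harmony: no change.
Vowel deletion: no change.

shashatsha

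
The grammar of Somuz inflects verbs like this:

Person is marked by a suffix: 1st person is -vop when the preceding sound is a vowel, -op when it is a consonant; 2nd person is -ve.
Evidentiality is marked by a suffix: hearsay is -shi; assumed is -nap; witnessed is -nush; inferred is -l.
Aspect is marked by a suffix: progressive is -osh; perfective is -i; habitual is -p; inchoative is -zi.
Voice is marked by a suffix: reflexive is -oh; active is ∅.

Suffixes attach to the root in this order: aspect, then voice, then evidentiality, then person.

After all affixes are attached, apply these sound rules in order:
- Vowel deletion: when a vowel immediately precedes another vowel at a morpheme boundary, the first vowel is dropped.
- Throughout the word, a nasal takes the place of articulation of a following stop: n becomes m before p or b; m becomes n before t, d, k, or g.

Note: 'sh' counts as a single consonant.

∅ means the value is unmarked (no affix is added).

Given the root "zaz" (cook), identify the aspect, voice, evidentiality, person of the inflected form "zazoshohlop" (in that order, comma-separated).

progressive, reflexive, inferred, 1st person

Segment: zaz-osh-oh-l-op.
aspect: -osh → progressive.
voice: -oh → reflexive.
evidentiality: -l → inferred.
person: -vop/op → 1st person.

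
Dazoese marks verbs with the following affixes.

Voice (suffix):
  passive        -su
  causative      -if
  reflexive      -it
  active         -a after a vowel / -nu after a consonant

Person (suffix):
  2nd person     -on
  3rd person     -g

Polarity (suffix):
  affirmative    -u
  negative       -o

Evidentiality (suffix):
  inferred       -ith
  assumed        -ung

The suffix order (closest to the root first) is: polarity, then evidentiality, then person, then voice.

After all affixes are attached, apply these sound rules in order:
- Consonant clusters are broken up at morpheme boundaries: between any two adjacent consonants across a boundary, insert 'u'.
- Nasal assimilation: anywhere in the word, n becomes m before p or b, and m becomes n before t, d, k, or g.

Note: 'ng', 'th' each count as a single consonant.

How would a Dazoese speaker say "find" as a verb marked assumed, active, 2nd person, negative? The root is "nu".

Attach polarity negative -o → nuo.
Attach evidentiality assumed -ung → nuoung.
Attach person 2nd person -on → nuoungon.
Attach voice active -nu (after consonant 'n') → nuoungonnu.
Apply epenthesis: nuoungonnu → nuoungonunu.
Nasal assimilation: no change.

nuoungonunu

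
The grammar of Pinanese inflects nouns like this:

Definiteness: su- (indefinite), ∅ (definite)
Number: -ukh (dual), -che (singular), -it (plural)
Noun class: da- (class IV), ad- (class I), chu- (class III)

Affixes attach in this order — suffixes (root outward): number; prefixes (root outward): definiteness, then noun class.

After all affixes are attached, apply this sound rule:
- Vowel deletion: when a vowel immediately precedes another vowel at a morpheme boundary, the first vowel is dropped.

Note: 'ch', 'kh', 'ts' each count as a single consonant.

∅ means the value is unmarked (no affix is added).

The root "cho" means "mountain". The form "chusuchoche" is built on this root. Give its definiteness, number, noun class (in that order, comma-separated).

Segment: chu-su-cho-che.
definiteness: su- → indefinite.
number: -che → singular.
noun class: chu- → class III.

indefinite, singular, class III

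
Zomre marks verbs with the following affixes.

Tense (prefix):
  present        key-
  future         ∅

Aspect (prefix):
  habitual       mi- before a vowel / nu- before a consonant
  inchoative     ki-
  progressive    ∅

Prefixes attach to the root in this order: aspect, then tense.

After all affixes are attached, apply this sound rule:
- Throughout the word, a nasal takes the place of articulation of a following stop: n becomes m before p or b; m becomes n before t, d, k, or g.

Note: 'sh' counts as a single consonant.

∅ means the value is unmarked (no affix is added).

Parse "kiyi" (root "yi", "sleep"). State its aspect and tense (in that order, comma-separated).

Segment: ki-yi.
aspect: ki- → inchoative.
tense: ∅ → future.

inchoative, future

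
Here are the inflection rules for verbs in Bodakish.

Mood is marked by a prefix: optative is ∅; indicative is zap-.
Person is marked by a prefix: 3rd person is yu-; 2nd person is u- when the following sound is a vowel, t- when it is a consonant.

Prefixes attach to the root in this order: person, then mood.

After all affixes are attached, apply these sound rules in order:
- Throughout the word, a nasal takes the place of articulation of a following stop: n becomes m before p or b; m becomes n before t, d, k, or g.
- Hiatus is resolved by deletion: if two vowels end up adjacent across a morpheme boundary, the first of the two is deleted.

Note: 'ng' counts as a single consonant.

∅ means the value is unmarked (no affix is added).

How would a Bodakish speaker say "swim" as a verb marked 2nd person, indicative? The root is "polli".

Attach person 2nd person t- (before consonant 'p') → tpolli.
Attach mood indicative zap- → zaptpolli.
Nasal assimilation: no change.
Vowel deletion: no change.

zaptpolli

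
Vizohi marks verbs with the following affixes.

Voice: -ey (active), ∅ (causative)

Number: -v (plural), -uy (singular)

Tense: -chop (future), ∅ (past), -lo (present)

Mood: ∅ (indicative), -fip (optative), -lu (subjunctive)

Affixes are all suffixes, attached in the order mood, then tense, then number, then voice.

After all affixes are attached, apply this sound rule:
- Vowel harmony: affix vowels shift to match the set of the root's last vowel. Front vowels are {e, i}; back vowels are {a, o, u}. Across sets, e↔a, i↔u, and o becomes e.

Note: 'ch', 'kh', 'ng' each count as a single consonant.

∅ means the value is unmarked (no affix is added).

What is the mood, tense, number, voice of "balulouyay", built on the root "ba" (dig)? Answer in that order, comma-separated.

subjunctive, present, singular, active

Segment: ba-lu-lo-uy-ey.
mood: -lu → subjunctive.
tense: -lo → present.
number: -uy → singular.
voice: -ey → active.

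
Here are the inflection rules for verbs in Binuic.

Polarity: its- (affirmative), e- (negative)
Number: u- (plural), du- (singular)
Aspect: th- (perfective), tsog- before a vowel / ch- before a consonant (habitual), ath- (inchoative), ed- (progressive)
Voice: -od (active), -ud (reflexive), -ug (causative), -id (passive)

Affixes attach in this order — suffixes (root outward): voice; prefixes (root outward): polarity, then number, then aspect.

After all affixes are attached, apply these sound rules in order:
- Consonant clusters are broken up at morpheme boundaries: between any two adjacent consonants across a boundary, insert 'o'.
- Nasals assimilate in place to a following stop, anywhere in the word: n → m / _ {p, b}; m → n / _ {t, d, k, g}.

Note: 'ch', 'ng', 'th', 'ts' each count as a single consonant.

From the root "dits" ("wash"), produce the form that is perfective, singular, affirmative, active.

thoduitsoditsod

Attach polarity affirmative its- → itsdits.
Attach voice active -od → itsditsod.
Attach number singular du- → duitsditsod.
Attach aspect perfective th- → thduitsditsod.
Apply epenthesis: thduitsditsod → thoduitsoditsod.
Nasal assimilation: no change.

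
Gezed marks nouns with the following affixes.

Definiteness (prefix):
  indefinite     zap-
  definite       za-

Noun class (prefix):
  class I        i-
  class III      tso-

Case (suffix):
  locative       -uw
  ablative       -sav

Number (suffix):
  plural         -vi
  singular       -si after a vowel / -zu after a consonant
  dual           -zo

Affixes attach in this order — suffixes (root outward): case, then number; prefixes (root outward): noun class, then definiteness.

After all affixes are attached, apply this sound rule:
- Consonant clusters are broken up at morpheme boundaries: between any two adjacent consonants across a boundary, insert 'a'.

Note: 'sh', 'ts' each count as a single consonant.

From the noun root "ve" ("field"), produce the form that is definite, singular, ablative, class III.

zatsovesavazu

Attach noun class class III tso- → tsove.
Attach case ablative -sav → tsovesav.
Attach number singular -zu (after consonant 'v') → tsovesavzu.
Attach definiteness definite za- → zatsovesavzu.
Apply epenthesis: zatsovesavzu → zatsovesavazu.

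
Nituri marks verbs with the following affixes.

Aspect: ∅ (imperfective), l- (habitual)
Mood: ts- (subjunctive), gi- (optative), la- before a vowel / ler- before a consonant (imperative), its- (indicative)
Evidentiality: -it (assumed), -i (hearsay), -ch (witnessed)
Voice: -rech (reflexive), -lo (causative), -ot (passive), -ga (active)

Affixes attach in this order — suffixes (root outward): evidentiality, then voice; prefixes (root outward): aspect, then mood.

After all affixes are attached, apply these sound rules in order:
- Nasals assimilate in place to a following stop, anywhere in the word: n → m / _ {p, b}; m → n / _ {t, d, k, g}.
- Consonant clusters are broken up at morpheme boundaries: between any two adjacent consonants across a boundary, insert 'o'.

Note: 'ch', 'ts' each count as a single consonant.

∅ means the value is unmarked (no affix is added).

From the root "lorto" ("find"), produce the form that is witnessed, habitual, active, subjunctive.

tsololortochoga

Attach aspect habitual l- → llorto.
Attach mood subjunctive ts- → tsllorto.
Attach evidentiality witnessed -ch → tsllortoch.
Attach voice active -ga → tsllortochga.
Nasal assimilation: no change.
Apply epenthesis: tsllortochga → tsololortochoga.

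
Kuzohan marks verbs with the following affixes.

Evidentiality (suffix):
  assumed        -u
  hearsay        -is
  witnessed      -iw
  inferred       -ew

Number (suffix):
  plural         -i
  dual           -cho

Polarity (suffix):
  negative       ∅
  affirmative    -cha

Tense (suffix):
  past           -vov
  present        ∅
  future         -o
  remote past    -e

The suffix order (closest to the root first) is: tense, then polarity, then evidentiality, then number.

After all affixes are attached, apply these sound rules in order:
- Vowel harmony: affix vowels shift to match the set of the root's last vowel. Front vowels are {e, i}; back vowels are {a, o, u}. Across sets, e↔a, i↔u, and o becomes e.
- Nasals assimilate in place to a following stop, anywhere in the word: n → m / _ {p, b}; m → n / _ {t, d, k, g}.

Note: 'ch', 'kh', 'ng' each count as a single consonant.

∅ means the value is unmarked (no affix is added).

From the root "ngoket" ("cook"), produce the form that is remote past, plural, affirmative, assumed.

Attach tense remote past -e → ngokete.
Attach polarity affirmative -cha → ngoketecha.
Attach evidentiality assumed -u → ngoketechau.
Attach number plural -i → ngoketechaui.
Apply vowel harmony: ngoketechaui → ngoketecheii.
Nasal assimilation: no change.

ngoketecheii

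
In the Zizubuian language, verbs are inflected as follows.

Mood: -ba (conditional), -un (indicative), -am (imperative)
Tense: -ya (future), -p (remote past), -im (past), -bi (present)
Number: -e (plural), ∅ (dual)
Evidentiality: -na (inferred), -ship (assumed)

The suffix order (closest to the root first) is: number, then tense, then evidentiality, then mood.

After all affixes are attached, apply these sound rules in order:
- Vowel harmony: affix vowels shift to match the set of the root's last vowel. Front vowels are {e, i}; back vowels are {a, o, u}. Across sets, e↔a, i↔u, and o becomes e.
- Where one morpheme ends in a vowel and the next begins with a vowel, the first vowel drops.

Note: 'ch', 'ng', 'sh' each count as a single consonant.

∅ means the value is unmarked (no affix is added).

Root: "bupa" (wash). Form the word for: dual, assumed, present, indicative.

number = dual: zero marking, form stays bupa.
Attach tense present -bi → bupabi.
Attach evidentiality assumed -ship → bupabiship.
Attach mood indicative -un → bupabishipun.
Apply vowel harmony: bupabishipun → bupabushupun.
Vowel deletion: no change.

bupabushupun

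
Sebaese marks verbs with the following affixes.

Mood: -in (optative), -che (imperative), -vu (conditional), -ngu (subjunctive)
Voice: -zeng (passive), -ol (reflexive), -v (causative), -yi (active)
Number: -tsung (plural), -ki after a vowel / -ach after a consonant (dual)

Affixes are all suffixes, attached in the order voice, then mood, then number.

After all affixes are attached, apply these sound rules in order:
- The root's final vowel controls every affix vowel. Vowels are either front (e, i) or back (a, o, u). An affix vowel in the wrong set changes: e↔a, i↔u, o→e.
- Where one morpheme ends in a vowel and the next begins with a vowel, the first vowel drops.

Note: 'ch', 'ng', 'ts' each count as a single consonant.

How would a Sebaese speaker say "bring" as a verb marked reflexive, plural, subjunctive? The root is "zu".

Attach voice reflexive -ol → zuol.
Attach mood subjunctive -ngu → zuolngu.
Attach number plural -tsung → zuolngutsung.
Vowel harmony: no change.
Apply vowel deletion: zuolngutsung → zolngutsung.

zolngutsung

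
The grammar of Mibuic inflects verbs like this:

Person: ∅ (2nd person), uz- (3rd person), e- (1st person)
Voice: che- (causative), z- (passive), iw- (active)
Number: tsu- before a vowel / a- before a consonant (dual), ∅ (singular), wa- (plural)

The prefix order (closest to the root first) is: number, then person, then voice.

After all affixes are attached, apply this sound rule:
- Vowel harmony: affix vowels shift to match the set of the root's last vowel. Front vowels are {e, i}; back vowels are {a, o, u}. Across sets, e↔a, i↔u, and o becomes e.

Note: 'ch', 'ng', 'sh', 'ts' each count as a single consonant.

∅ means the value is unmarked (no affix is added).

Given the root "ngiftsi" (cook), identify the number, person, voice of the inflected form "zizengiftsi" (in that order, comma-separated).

Segment: z-uz-a-ngiftsi.
number: tsu/a- → dual.
person: uz- → 3rd person.
voice: z- → passive.

dual, 3rd person, passive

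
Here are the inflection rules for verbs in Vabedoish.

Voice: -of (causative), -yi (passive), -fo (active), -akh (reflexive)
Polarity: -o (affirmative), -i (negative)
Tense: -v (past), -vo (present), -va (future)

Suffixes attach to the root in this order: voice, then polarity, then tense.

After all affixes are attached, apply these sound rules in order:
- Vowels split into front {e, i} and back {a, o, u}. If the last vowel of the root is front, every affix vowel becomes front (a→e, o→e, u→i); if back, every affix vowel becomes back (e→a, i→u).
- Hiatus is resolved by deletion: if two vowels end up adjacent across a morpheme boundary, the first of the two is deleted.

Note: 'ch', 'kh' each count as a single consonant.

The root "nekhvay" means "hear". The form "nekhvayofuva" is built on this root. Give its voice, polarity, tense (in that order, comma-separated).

Segment: nekhvay-of-i-va.
voice: -of → causative.
polarity: -i → negative.
tense: -va → future.

causative, negative, future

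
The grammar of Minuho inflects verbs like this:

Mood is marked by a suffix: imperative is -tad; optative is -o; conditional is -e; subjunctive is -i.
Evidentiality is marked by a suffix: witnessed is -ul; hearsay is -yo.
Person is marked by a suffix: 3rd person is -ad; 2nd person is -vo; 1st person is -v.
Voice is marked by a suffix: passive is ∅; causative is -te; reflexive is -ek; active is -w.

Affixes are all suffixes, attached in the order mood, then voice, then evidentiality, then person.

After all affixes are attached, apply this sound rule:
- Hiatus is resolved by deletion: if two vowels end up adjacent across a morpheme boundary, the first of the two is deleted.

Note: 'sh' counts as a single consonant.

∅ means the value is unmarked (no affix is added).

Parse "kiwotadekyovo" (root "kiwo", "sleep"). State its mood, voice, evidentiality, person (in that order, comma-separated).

imperative, reflexive, hearsay, 2nd person

Segment: kiwo-tad-ek-yo-vo.
mood: -tad → imperative.
voice: -ek → reflexive.
evidentiality: -yo → hearsay.
person: -vo → 2nd person.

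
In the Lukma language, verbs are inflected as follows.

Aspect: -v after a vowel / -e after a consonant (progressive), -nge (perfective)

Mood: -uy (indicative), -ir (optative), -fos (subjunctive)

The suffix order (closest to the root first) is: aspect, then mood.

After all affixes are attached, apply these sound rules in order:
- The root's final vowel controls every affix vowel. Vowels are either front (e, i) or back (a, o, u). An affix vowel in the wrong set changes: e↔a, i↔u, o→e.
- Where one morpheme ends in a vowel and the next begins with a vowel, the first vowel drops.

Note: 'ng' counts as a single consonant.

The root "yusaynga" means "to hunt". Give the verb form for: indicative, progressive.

Attach aspect progressive -v (after vowel 'a') → yusayngav.
Attach mood indicative -uy → yusayngavuy.
Vowel harmony: no change.
Vowel deletion: no change.

yusayngavuy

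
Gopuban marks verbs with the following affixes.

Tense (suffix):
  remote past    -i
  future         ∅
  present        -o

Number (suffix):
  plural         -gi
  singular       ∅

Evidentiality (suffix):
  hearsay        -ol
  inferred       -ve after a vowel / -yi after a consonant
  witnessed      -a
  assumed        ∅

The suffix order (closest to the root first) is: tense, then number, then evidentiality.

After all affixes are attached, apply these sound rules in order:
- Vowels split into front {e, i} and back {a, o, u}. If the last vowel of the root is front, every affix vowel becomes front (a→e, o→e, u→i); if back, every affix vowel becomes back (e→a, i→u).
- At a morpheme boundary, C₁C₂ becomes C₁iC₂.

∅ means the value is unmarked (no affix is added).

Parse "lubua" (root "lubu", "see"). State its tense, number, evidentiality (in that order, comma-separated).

future, singular, witnessed

Segment: lubu-a.
tense: ∅ → future.
number: ∅ → singular.
evidentiality: -a → witnessed.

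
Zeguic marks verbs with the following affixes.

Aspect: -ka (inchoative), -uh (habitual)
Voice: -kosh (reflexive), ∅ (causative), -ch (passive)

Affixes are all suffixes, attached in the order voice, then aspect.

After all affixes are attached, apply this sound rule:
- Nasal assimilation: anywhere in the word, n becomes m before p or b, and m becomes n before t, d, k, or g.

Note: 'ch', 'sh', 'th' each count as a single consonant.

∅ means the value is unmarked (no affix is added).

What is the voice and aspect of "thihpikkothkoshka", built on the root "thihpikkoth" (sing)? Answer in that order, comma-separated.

Segment: thihpikkoth-kosh-ka.
voice: -kosh → reflexive.
aspect: -ka → inchoative.

reflexive, inchoative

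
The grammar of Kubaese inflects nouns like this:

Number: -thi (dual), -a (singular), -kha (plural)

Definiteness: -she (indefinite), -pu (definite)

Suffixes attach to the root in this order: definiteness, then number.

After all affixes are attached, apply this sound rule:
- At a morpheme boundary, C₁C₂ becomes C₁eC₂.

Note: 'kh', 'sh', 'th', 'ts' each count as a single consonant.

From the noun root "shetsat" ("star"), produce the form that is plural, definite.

Attach definiteness definite -pu → shetsatpu.
Attach number plural -kha → shetsatpukha.
Apply epenthesis: shetsatpukha → shetsatepukha.

shetsatepukha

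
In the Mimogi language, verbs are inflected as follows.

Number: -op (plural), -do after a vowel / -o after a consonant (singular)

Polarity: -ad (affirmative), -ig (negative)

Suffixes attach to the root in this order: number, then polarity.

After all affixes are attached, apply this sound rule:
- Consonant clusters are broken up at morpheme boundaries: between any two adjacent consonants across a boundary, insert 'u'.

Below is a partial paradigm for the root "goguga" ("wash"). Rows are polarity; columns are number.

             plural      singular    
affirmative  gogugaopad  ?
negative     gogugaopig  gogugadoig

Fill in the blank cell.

Attach number singular -do (after vowel 'a') → gogugado.
Attach polarity affirmative -ad → gogugadoad.
Epenthesis: no change.

gogugadoad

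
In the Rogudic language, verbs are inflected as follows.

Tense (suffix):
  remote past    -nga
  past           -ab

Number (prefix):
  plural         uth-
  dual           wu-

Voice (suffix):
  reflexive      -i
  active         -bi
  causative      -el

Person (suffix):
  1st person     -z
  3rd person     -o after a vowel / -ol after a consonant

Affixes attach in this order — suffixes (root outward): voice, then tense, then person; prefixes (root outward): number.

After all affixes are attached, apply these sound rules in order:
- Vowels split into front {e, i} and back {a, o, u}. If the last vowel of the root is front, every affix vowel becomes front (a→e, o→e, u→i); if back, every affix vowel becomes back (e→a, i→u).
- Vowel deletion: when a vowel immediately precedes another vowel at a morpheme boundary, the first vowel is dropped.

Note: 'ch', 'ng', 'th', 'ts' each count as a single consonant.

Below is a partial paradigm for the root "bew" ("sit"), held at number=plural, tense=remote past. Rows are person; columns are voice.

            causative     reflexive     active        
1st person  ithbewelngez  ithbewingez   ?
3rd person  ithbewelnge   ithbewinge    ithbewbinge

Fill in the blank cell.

ithbewbingez

Attach number plural uth- → uthbew.
Attach voice active -bi → uthbewbi.
Attach tense remote past -nga → uthbewbinga.
Attach person 1st person -z → uthbewbingaz.
Apply vowel harmony: uthbewbingaz → ithbewbingez.
Vowel deletion: no change.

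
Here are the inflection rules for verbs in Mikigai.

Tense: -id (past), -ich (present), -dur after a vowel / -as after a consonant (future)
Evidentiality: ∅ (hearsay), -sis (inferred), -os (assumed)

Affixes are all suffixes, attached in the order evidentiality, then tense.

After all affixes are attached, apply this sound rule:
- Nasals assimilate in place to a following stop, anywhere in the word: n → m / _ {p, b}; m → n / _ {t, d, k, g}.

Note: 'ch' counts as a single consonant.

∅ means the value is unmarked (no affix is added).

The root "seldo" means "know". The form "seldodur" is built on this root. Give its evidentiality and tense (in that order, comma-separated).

Segment: seldo-dur.
evidentiality: ∅ → hearsay.
tense: -dur/as → future.

hearsay, future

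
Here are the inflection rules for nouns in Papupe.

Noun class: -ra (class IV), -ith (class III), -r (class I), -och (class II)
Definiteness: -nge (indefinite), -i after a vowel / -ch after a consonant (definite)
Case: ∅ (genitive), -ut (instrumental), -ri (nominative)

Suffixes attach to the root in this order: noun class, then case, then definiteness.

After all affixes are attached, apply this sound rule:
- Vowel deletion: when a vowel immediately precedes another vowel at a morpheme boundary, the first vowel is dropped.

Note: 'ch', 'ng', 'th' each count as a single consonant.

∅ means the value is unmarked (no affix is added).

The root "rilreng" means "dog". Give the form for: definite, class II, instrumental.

rilrengochutch

Attach noun class class II -och → rilrengoch.
Attach case instrumental -ut → rilrengochut.
Attach definiteness definite -ch (after consonant 't') → rilrengochutch.
Vowel deletion: no change.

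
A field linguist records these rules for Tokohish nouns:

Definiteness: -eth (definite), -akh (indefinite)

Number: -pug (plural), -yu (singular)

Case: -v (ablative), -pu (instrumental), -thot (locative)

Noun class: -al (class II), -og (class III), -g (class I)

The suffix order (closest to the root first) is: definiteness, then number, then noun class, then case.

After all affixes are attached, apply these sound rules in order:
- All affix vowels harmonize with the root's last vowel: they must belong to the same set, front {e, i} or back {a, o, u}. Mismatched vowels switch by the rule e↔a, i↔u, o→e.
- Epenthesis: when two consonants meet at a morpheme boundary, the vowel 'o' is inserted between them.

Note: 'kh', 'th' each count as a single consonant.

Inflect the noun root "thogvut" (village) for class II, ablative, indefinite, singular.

thogvutakhoyualov

Attach definiteness indefinite -akh → thogvutakh.
Attach number singular -yu → thogvutakhyu.
Attach noun class class II -al → thogvutakhyual.
Attach case ablative -v → thogvutakhyualv.
Vowel harmony: no change.
Apply epenthesis: thogvutakhyualv → thogvutakhoyualov.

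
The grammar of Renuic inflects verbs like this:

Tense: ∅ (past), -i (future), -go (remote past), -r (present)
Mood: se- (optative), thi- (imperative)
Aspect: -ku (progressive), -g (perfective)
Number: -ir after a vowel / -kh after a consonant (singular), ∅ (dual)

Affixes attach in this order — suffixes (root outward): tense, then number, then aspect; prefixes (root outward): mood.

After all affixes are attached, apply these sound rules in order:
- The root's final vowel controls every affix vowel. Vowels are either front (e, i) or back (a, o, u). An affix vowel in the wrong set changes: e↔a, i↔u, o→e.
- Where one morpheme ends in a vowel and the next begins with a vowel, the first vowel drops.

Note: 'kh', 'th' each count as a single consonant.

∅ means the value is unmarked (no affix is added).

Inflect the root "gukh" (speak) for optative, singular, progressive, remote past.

sagukhgurku

Attach tense remote past -go → gukhgo.
Attach mood optative se- → segukhgo.
Attach number singular -ir (after vowel 'o') → segukhgoir.
Attach aspect progressive -ku → segukhgoirku.
Apply vowel harmony: segukhgoirku → sagukhgourku.
Apply vowel deletion: sagukhgourku → sagukhgurku.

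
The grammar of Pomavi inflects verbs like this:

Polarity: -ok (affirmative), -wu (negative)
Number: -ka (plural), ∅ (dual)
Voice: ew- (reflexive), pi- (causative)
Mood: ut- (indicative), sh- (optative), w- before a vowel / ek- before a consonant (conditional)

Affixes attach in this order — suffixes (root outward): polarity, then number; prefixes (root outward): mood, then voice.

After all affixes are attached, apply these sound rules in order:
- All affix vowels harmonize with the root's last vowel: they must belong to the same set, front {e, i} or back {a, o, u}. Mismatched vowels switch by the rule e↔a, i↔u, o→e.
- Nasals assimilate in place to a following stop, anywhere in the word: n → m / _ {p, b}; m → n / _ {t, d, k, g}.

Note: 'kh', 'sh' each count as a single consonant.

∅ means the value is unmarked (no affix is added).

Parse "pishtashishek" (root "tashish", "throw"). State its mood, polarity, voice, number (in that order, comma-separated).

Segment: pi-sh-tashish-ok.
mood: sh- → optative.
polarity: -ok → affirmative.
voice: pi- → causative.
number: ∅ → dual.

optative, affirmative, causative, dual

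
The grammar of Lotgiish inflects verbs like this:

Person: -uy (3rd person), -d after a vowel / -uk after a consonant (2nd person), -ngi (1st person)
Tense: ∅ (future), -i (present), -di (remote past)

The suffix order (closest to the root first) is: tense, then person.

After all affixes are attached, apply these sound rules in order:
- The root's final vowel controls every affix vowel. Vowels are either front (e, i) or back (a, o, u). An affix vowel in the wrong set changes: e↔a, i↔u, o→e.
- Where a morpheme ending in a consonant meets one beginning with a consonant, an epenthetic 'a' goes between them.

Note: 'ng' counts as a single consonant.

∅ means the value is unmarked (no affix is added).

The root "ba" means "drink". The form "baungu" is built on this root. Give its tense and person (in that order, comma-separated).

Segment: ba-i-ngi.
tense: -i → present.
person: -ngi → 1st person.

present, 1st person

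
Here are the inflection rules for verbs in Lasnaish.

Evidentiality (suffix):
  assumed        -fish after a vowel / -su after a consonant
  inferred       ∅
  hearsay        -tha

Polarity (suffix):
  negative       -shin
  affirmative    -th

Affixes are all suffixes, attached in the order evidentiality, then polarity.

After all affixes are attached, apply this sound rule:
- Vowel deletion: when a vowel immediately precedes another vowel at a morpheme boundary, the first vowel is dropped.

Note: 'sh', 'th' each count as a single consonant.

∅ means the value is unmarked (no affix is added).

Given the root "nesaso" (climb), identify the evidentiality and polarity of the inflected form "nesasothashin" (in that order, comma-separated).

Segment: nesaso-tha-shin.
evidentiality: -tha → hearsay.
polarity: -shin → negative.

hearsay, negative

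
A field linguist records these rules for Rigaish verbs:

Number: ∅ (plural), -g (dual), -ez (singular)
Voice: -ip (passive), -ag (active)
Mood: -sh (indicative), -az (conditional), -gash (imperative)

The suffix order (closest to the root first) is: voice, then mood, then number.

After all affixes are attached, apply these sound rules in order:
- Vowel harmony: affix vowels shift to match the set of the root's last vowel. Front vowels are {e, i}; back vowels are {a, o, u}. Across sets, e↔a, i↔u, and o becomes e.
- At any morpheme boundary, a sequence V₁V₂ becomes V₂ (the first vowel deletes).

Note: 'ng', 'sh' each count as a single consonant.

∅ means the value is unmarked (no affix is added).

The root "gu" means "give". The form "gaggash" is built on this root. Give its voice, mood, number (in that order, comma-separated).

active, imperative, plural

Segment: gu-ag-gash.
voice: -ag → active.
mood: -gash → imperative.
number: ∅ → plural.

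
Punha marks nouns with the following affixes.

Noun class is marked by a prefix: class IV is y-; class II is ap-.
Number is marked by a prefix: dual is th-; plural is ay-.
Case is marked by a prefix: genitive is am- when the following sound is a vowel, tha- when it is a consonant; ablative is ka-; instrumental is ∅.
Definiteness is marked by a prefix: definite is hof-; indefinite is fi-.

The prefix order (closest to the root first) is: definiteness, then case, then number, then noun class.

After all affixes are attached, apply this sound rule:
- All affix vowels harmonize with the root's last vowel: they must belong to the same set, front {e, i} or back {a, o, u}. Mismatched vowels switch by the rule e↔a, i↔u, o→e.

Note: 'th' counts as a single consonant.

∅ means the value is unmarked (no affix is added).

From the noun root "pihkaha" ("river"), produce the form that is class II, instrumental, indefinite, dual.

apthfupihkaha

Attach definiteness indefinite fi- → fipihkaha.
case = instrumental: zero marking, form stays fipihkaha.
Attach number dual th- → thfipihkaha.
Attach noun class class II ap- → apthfipihkaha.
Apply vowel harmony: apthfipihkaha → apthfupihkaha.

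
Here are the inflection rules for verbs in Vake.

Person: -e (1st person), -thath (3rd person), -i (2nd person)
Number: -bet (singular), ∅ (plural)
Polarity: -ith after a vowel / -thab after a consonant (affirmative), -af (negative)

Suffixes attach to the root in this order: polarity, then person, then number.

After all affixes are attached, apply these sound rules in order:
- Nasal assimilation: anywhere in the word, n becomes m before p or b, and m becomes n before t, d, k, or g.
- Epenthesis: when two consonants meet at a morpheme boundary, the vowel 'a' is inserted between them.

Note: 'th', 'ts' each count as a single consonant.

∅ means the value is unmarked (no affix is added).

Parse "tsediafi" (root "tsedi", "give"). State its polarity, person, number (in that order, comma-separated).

Segment: tsedi-af-i.
polarity: -af → negative.
person: -i → 2nd person.
number: ∅ → plural.

negative, 2nd person, plural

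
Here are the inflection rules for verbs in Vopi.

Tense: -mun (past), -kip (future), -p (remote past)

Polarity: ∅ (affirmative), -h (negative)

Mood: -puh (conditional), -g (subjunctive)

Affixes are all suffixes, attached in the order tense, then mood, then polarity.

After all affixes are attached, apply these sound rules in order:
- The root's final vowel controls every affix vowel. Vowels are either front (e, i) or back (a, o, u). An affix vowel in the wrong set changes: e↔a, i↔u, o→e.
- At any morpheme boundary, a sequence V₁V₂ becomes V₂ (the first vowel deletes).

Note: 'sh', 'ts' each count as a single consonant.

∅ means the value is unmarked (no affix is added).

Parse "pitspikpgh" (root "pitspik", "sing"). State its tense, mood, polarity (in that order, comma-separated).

remote past, subjunctive, negative

Segment: pitspik-p-g-h.
tense: -p → remote past.
mood: -g → subjunctive.
polarity: -h → negative.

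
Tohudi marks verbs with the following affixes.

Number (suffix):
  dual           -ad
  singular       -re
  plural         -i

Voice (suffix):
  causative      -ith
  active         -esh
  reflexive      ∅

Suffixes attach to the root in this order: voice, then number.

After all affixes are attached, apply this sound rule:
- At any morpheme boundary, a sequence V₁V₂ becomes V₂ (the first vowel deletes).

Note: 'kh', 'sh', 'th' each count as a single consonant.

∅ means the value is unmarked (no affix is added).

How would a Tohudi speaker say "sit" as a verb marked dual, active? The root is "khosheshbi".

Attach voice active -esh → khosheshbiesh.
Attach number dual -ad → khosheshbieshad.
Apply vowel deletion: khosheshbieshad → khosheshbeshad.

khosheshbeshad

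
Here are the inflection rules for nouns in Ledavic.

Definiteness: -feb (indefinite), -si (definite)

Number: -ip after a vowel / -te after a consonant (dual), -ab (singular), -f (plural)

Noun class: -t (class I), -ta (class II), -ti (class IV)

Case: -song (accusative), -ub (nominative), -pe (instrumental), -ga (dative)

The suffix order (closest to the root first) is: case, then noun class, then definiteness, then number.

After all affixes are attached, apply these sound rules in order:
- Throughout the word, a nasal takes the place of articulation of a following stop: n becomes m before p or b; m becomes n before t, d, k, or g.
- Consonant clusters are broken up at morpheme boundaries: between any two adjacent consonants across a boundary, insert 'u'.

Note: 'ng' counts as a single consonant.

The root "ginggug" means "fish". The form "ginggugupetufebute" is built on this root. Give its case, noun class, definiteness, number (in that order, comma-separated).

instrumental, class I, indefinite, dual

Segment: ginggug-pe-t-feb-te.
case: -pe → instrumental.
noun class: -t → class I.
definiteness: -feb → indefinite.
number: -ip/te → dual.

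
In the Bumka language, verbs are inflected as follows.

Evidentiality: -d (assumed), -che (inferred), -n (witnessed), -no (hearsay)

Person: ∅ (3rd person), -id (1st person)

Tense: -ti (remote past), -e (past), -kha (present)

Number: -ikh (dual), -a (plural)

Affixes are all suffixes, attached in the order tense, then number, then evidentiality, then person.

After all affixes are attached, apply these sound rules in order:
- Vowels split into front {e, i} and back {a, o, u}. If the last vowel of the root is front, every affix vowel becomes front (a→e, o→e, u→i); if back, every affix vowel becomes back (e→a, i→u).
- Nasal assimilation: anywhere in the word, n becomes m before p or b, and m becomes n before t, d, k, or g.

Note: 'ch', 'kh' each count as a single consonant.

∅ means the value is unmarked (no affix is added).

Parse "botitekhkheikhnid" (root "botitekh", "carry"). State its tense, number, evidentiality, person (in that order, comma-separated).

Segment: botitekh-kha-ikh-n-id.
tense: -kha → present.
number: -ikh → dual.
evidentiality: -n → witnessed.
person: -id → 1st person.

present, dual, witnessed, 1st person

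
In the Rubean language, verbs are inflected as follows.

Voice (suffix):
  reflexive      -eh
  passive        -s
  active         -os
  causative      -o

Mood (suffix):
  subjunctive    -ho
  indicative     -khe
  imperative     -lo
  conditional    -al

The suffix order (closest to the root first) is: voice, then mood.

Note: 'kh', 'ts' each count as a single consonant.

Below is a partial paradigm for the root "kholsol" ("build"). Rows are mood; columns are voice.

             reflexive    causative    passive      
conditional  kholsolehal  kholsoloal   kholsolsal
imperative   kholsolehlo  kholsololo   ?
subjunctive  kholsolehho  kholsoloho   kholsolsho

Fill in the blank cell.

Attach voice passive -s → kholsols.
Attach mood imperative -lo → kholsolslo.

kholsolslo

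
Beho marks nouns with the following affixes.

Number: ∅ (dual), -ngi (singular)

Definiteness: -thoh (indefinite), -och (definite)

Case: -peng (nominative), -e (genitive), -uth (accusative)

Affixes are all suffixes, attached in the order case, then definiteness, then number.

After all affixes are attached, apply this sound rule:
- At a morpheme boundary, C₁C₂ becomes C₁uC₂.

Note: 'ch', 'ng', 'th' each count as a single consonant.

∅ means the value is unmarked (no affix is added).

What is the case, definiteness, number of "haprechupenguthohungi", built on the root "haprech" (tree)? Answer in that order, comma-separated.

Segment: haprech-peng-thoh-ngi.
case: -peng → nominative.
definiteness: -thoh → indefinite.
number: -ngi → singular.

nominative, indefinite, singular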